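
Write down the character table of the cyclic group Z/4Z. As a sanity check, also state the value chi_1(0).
Character table of Z/4Z (irreps indexed chi_0,...,chi_3 with chi_k(m) = zeta_4^(k*m), zeta_4 = exp(2*pi*i/4)):
  irrep \ class  {0} (size 1)  {1} (size 1)  {2} (size 1)  {3} (size 1)
  chi_0          1             1             1             1           
  chi_1          1             I             -1            -I          
  chi_2          1             -1            1             -1          
  chi_3          1             -I            -1            I           

Spot check: chi_1(0) = zeta_4^(1*0) = zeta_4^0 = 1.

Reasoning: Z/4Z is abelian, so all 4 irreducible complex representations are 1-dimensional. They are given by chi_k(m) = zeta_4^(k*m) for k = 0,...,3. Row orthogonality: sum_m chi_k(m) conj(chi_l(m)) = 4 * [k = l].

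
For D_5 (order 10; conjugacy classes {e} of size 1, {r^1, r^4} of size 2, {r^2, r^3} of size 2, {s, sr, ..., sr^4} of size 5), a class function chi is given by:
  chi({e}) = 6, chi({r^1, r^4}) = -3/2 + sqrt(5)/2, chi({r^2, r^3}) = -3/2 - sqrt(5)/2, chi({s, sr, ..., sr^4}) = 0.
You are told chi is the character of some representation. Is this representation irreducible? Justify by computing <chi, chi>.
Not irreducible (reducible): <chi, chi> = 5 > 1.

Reasoning: <chi, chi> = (1/|G|) sum_C |C| * |chi(C)|^2 = (1/10)[1*|6|^2 + 2*|-3/2 + sqrt(5)/2|^2 + 2*|-3/2 - sqrt(5)/2|^2 + 5*|0|^2]
  = (1/10)[(36) + (7 - 3*sqrt(5)) + (3*sqrt(5) + 7) + (0)] = 50/10 = 5.
A character is irreducible iff <chi, chi> = 1, so this representation is reducible.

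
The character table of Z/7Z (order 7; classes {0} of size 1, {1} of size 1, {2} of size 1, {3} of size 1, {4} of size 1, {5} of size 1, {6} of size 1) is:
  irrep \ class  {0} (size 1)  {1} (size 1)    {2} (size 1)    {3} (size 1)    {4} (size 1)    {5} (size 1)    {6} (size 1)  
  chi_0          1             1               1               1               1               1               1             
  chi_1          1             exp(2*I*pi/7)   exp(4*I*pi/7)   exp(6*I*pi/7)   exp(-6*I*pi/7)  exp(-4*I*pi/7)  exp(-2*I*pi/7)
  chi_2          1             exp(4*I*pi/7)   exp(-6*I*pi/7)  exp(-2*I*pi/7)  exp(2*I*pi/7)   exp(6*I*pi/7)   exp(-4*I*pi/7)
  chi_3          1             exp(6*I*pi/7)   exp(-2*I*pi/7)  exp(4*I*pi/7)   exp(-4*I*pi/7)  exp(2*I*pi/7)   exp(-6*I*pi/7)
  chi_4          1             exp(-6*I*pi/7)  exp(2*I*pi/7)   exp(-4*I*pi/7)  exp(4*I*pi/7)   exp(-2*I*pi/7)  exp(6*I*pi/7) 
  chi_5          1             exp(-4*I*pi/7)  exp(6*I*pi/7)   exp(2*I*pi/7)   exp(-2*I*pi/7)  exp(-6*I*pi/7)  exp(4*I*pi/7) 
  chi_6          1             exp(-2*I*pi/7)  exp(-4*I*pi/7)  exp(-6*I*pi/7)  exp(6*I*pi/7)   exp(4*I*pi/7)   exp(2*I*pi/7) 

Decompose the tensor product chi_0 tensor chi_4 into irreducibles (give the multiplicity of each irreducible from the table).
chi_0 tensor chi_4 = chi_4 (all other irreducibles have multiplicity 0).

Proof sketch: The character of a tensor product is the pointwise product (chi_0 * chi_4)(C) = chi_0(C) * chi_4(C):
  {0}: (1)*(1), {1}: (1)*(exp(-6*I*pi/7)), {2}: (1)*(exp(2*I*pi/7)), {3}: (1)*(exp(-4*I*pi/7)), {4}: (1)*(exp(4*I*pi/7)), {5}: (1)*(exp(-2*I*pi/7)), {6}: (1)*(exp(6*I*pi/7))
so (chi_0 * chi_4) takes values
  {0} -> 1, {1} -> exp(-6*I*pi/7), {2} -> exp(2*I*pi/7), {3} -> exp(-4*I*pi/7), {4} -> exp(4*I*pi/7), {5} -> exp(-2*I*pi/7), {6} -> exp(6*I*pi/7).
Now take the inner product of this character with each irreducible chi from the table, <chi_0*chi_4, chi> = (1/7) sum_C |C| (chi_0*chi_4)(C) conj(chi(C)):
  <chi_0*chi_4, chi_0> = (1/7)[1*(1)*conj(1) + 1*(exp(-6*I*pi/7))*conj(1) + 1*(exp(2*I*pi/7))*conj(1) + 1*(exp(-4*I*pi/7))*conj(1) + 1*(exp(4*I*pi/7))*conj(1) + 1*(exp(-2*I*pi/7))*conj(1) + 1*(exp(6*I*pi/7))*conj(1)]
      = (1/7)[(1) + (exp(-6*I*pi/7)) + (exp(2*I*pi/7)) + (exp(-4*I*pi/7)) + (exp(4*I*pi/7)) + (exp(-2*I*pi/7)) + (exp(6*I*pi/7))] = 0/7 = 0
  <chi_0*chi_4, chi_1> = (1/7)[1*(1)*conj(1) + 1*(exp(-6*I*pi/7))*conj(exp(2*I*pi/7)) + 1*(exp(2*I*pi/7))*conj(exp(4*I*pi/7)) + 1*(exp(-4*I*pi/7))*conj(exp(6*I*pi/7)) + 1*(exp(4*I*pi/7))*conj(exp(-6*I*pi/7)) + 1*(exp(-2*I*pi/7))*conj(exp(-4*I*pi/7)) + 1*(exp(6*I*pi/7))*conj(exp(-2*I*pi/7))]
      = (1/7)[(1) + (exp(6*I*pi/7)) + (exp(-2*I*pi/7)) + (exp(4*I*pi/7)) + (exp(-4*I*pi/7)) + (exp(2*I*pi/7)) + (exp(-6*I*pi/7))] = 0/7 = 0
  <chi_0*chi_4, chi_2> = (1/7)[1*(1)*conj(1) + 1*(exp(-6*I*pi/7))*conj(exp(4*I*pi/7)) + 1*(exp(2*I*pi/7))*conj(exp(-6*I*pi/7)) + 1*(exp(-4*I*pi/7))*conj(exp(-2*I*pi/7)) + 1*(exp(4*I*pi/7))*conj(exp(2*I*pi/7)) + 1*(exp(-2*I*pi/7))*conj(exp(6*I*pi/7)) + 1*(exp(6*I*pi/7))*conj(exp(-4*I*pi/7))]
      = (1/7)[(1) + (exp(4*I*pi/7)) + (exp(-6*I*pi/7)) + (exp(-2*I*pi/7)) + (exp(2*I*pi/7)) + (exp(6*I*pi/7)) + (exp(-4*I*pi/7))] = 0/7 = 0
  <chi_0*chi_4, chi_3> = (1/7)[1*(1)*conj(1) + 1*(exp(-6*I*pi/7))*conj(exp(6*I*pi/7)) + 1*(exp(2*I*pi/7))*conj(exp(-2*I*pi/7)) + 1*(exp(-4*I*pi/7))*conj(exp(4*I*pi/7)) + 1*(exp(4*I*pi/7))*conj(exp(-4*I*pi/7)) + 1*(exp(-2*I*pi/7))*conj(exp(2*I*pi/7)) + 1*(exp(6*I*pi/7))*conj(exp(-6*I*pi/7))]
      = (1/7)[(1) + (exp(2*I*pi/7)) + (exp(4*I*pi/7)) + (exp(6*I*pi/7)) + (exp(-6*I*pi/7)) + (exp(-4*I*pi/7)) + (exp(-2*I*pi/7))] = 0/7 = 0
  <chi_0*chi_4, chi_4> = (1/7)[1*(1)*conj(1) + 1*(exp(-6*I*pi/7))*conj(exp(-6*I*pi/7)) + 1*(exp(2*I*pi/7))*conj(exp(2*I*pi/7)) + 1*(exp(-4*I*pi/7))*conj(exp(-4*I*pi/7)) + 1*(exp(4*I*pi/7))*conj(exp(4*I*pi/7)) + 1*(exp(-2*I*pi/7))*conj(exp(-2*I*pi/7)) + 1*(exp(6*I*pi/7))*conj(exp(6*I*pi/7))]
      = (1/7)[(1) + (1) + (1) + (1) + (1) + (1) + (1)] = 7/7 = 1
  <chi_0*chi_4, chi_5> = (1/7)[1*(1)*conj(1) + 1*(exp(-6*I*pi/7))*conj(exp(-4*I*pi/7)) + 1*(exp(2*I*pi/7))*conj(exp(6*I*pi/7)) + 1*(exp(-4*I*pi/7))*conj(exp(2*I*pi/7)) + 1*(exp(4*I*pi/7))*conj(exp(-2*I*pi/7)) + 1*(exp(-2*I*pi/7))*conj(exp(-6*I*pi/7)) + 1*(exp(6*I*pi/7))*conj(exp(4*I*pi/7))]
      = (1/7)[(1) + (exp(-2*I*pi/7)) + (exp(-4*I*pi/7)) + (exp(-6*I*pi/7)) + (exp(6*I*pi/7)) + (exp(4*I*pi/7)) + (exp(2*I*pi/7))] = 0/7 = 0
  <chi_0*chi_4, chi_6> = (1/7)[1*(1)*conj(1) + 1*(exp(-6*I*pi/7))*conj(exp(-2*I*pi/7)) + 1*(exp(2*I*pi/7))*conj(exp(-4*I*pi/7)) + 1*(exp(-4*I*pi/7))*conj(exp(-6*I*pi/7)) + 1*(exp(4*I*pi/7))*conj(exp(6*I*pi/7)) + 1*(exp(-2*I*pi/7))*conj(exp(4*I*pi/7)) + 1*(exp(6*I*pi/7))*conj(exp(2*I*pi/7))]
      = (1/7)[(1) + (exp(-4*I*pi/7)) + (exp(6*I*pi/7)) + (exp(2*I*pi/7)) + (exp(-2*I*pi/7)) + (exp(-6*I*pi/7)) + (exp(4*I*pi/7))] = 0/7 = 0
(Exp terms are combined using exp(i*s)*conj(exp(i*t)) = exp(i*(s-t)), and sums of them are collapsed using the identity that for every m > 1 the m distinct m-th roots of unity sum to 0, e.g. 1 + exp(2*I*pi/3) + exp(-2*I*pi/3) = 0.)
Hence the multiplicities are chi_4: 1. Dimension check: dim(chi_0)*dim(chi_4) = 1*1 = 1 and sum (mult * dim) = 1*1 = 1.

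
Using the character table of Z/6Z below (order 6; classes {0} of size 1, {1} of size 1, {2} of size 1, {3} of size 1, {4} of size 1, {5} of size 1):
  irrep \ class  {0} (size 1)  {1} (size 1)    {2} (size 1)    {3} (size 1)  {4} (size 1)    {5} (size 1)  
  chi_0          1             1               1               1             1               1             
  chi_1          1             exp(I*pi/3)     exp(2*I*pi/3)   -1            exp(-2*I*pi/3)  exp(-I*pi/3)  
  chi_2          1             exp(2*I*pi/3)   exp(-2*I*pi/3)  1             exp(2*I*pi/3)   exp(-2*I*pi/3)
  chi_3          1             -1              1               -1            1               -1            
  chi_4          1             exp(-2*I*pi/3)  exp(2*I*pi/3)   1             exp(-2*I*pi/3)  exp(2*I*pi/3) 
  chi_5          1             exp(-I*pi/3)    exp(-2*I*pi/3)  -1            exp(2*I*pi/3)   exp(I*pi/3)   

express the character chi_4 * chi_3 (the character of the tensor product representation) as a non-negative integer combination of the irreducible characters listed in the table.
chi_4 tensor chi_3 = chi_1 (all other irreducibles have multiplicity 0).

Details: The character of a tensor product is the pointwise product (chi_4 * chi_3)(C) = chi_4(C) * chi_3(C):
  {0}: (1)*(1), {1}: (exp(-2*I*pi/3))*(-1), {2}: (exp(2*I*pi/3))*(1), {3}: (1)*(-1), {4}: (exp(-2*I*pi/3))*(1), {5}: (exp(2*I*pi/3))*(-1)
so (chi_4 * chi_3) takes values
  {0} -> 1, {1} -> -exp(-2*I*pi/3), {2} -> exp(2*I*pi/3), {3} -> -1, {4} -> exp(-2*I*pi/3), {5} -> -exp(2*I*pi/3).
Now take the inner product of this character with each irreducible chi from the table, <chi_4*chi_3, chi> = (1/6) sum_C |C| (chi_4*chi_3)(C) conj(chi(C)):
  <chi_4*chi_3, chi_0> = (1/6)[1*(1)*conj(1) + 1*(-exp(-2*I*pi/3))*conj(1) + 1*(exp(2*I*pi/3))*conj(1) + 1*(-1)*conj(1) + 1*(exp(-2*I*pi/3))*conj(1) + 1*(-exp(2*I*pi/3))*conj(1)]
      = (1/6)[(1) + (-exp(-2*I*pi/3)) + (exp(2*I*pi/3)) + (-1) + (exp(-2*I*pi/3)) + (-exp(2*I*pi/3))] = 0/6 = 0
  <chi_4*chi_3, chi_1> = (1/6)[1*(1)*conj(1) + 1*(-exp(-2*I*pi/3))*conj(exp(I*pi/3)) + 1*(exp(2*I*pi/3))*conj(exp(2*I*pi/3)) + 1*(-1)*conj(-1) + 1*(exp(-2*I*pi/3))*conj(exp(-2*I*pi/3)) + 1*(-exp(2*I*pi/3))*conj(exp(-I*pi/3))]
      = (1/6)[(1) + (1) + (1) + (1) + (1) + (1)] = 6/6 = 1
  <chi_4*chi_3, chi_2> = (1/6)[1*(1)*conj(1) + 1*(-exp(-2*I*pi/3))*conj(exp(2*I*pi/3)) + 1*(exp(2*I*pi/3))*conj(exp(-2*I*pi/3)) + 1*(-1)*conj(1) + 1*(exp(-2*I*pi/3))*conj(exp(2*I*pi/3)) + 1*(-exp(2*I*pi/3))*conj(exp(-2*I*pi/3))]
      = (1/6)[(1) + (-exp(2*I*pi/3)) + (exp(-2*I*pi/3)) + (-1) + (exp(2*I*pi/3)) + (-exp(-2*I*pi/3))] = 0/6 = 0
  <chi_4*chi_3, chi_3> = (1/6)[1*(1)*conj(1) + 1*(-exp(-2*I*pi/3))*conj(-1) + 1*(exp(2*I*pi/3))*conj(1) + 1*(-1)*conj(-1) + 1*(exp(-2*I*pi/3))*conj(1) + 1*(-exp(2*I*pi/3))*conj(-1)]
      = (1/6)[(1) + (exp(-2*I*pi/3)) + (exp(2*I*pi/3)) + (1) + (exp(-2*I*pi/3)) + (exp(2*I*pi/3))] = 0/6 = 0
  <chi_4*chi_3, chi_4> = (1/6)[1*(1)*conj(1) + 1*(-exp(-2*I*pi/3))*conj(exp(-2*I*pi/3)) + 1*(exp(2*I*pi/3))*conj(exp(2*I*pi/3)) + 1*(-1)*conj(1) + 1*(exp(-2*I*pi/3))*conj(exp(-2*I*pi/3)) + 1*(-exp(2*I*pi/3))*conj(exp(2*I*pi/3))]
      = (1/6)[(1) + (-1) + (1) + (-1) + (1) + (-1)] = 0/6 = 0
  <chi_4*chi_3, chi_5> = (1/6)[1*(1)*conj(1) + 1*(-exp(-2*I*pi/3))*conj(exp(-I*pi/3)) + 1*(exp(2*I*pi/3))*conj(exp(-2*I*pi/3)) + 1*(-1)*conj(-1) + 1*(exp(-2*I*pi/3))*conj(exp(2*I*pi/3)) + 1*(-exp(2*I*pi/3))*conj(exp(I*pi/3))]
      = (1/6)[(1) + (-exp(-I*pi/3)) + (exp(-2*I*pi/3)) + (1) + (exp(2*I*pi/3)) + (-exp(I*pi/3))] = 0/6 = 0
(Exp terms are combined using exp(i*s)*conj(exp(i*t)) = exp(i*(s-t)), and sums of them are collapsed using the identity that for every m > 1 the m distinct m-th roots of unity sum to 0, e.g. 1 + exp(2*I*pi/3) + exp(-2*I*pi/3) = 0.)
Hence the multiplicities are chi_1: 1. Dimension check: dim(chi_4)*dim(chi_3) = 1*1 = 1 and sum (mult * dim) = 1*1 = 1.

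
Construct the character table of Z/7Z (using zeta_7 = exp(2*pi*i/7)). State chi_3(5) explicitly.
Character table of Z/7Z (irreps indexed chi_0,...,chi_6 with chi_k(m) = zeta_7^(k*m), zeta_7 = exp(2*pi*i/7)):
  irrep \ class  {0} (size 1)  {1} (size 1)    {2} (size 1)    {3} (size 1)    {4} (size 1)    {5} (size 1)    {6} (size 1)  
  chi_0          1             1               1               1               1               1               1             
  chi_1          1             exp(2*I*pi/7)   exp(4*I*pi/7)   exp(6*I*pi/7)   exp(-6*I*pi/7)  exp(-4*I*pi/7)  exp(-2*I*pi/7)
  chi_2          1             exp(4*I*pi/7)   exp(-6*I*pi/7)  exp(-2*I*pi/7)  exp(2*I*pi/7)   exp(6*I*pi/7)   exp(-4*I*pi/7)
  chi_3          1             exp(6*I*pi/7)   exp(-2*I*pi/7)  exp(4*I*pi/7)   exp(-4*I*pi/7)  exp(2*I*pi/7)   exp(-6*I*pi/7)
  chi_4          1             exp(-6*I*pi/7)  exp(2*I*pi/7)   exp(-4*I*pi/7)  exp(4*I*pi/7)   exp(-2*I*pi/7)  exp(6*I*pi/7) 
  chi_5          1             exp(-4*I*pi/7)  exp(6*I*pi/7)   exp(2*I*pi/7)   exp(-2*I*pi/7)  exp(-6*I*pi/7)  exp(4*I*pi/7) 
  chi_6          1             exp(-2*I*pi/7)  exp(-4*I*pi/7)  exp(-6*I*pi/7)  exp(6*I*pi/7)   exp(4*I*pi/7)   exp(2*I*pi/7) 

Spot check: chi_3(5) = zeta_7^(3*5) = zeta_7^15 = exp(2*I*pi/7).

Derivation: Z/7Z is abelian, so all 7 irreducible complex representations are 1-dimensional. They are given by chi_k(m) = zeta_7^(k*m) for k = 0,...,6. Row orthogonality: sum_m chi_k(m) conj(chi_l(m)) = 7 * [k = l].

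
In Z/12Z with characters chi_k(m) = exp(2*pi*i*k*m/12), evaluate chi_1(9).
chi_1(9) = zeta_12^9 = -I

Proof sketch: chi_1(9) = zeta_12^(1*9) = zeta_12^9. Since zeta_12^12 = 1, this equals zeta_12^9 = exp(2*pi*i*9/12) = -I.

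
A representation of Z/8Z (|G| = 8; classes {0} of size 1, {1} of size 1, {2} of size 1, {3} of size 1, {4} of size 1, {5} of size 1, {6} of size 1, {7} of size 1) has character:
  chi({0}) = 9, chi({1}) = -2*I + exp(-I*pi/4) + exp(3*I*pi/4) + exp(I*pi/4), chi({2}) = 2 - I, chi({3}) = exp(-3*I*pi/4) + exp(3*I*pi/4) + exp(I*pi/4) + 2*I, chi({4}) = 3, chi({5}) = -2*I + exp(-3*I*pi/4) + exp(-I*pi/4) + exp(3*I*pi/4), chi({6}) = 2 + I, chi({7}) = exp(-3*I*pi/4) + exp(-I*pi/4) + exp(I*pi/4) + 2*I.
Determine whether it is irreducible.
Not irreducible (reducible): <chi, chi> = 15 > 1.

Explanation: <chi, chi> = (1/|G|) sum_C |C| * |chi(C)|^2 = (1/8)[1*|9|^2 + 1*|-2*I + exp(-I*pi/4) + exp(3*I*pi/4) + exp(I*pi/4)|^2 + 1*|2 - I|^2 + 1*|exp(-3*I*pi/4) + exp(3*I*pi/4) + exp(I*pi/4) + 2*I|^2 + 1*|3|^2 + 1*|-2*I + exp(-3*I*pi/4) + exp(-I*pi/4) + exp(3*I*pi/4)|^2 + 1*|2 + I|^2 + 1*|exp(-3*I*pi/4) + exp(-I*pi/4) + exp(I*pi/4) + 2*I|^2]
  = (1/8)[(81) + (5 + 2*exp(-3*I*pi/4) - 2*exp(-I*pi/4)) + (5) + (5 - 2*exp(3*I*pi/4) + 2*exp(I*pi/4)) + (9) + (5 - 2*exp(3*I*pi/4) + 2*exp(I*pi/4)) + (5) + (5 + 2*exp(-3*I*pi/4) - 2*exp(-I*pi/4))] = 120/8 = 15.
(Exp terms are combined using exp(i*s)*conj(exp(i*t)) = exp(i*(s-t)), and sums of them are collapsed using the identity that for every m > 1 the m distinct m-th roots of unity sum to 0, e.g. 1 + exp(2*I*pi/3) + exp(-2*I*pi/3) = 0.)
A character is irreducible iff <chi, chi> = 1, so this representation is reducible.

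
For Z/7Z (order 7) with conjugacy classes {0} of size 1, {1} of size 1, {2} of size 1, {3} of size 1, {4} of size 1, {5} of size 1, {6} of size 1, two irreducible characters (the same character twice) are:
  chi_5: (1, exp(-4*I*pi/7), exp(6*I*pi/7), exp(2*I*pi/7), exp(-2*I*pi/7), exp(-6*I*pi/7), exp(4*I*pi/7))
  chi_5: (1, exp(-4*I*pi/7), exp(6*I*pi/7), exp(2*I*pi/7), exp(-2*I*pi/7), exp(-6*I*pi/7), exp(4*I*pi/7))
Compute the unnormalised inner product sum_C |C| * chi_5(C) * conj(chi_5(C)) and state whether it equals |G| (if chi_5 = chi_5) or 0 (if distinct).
Sum = 7 = |G| = 7; so <chi_5, chi_5> = 1 (norm-1 confirms irreducibility).

Why: Compute term by term over conjugacy classes (|C| * chi_5(C) * conj(chi_5(C))):
  1*(1)*conj(1) + 1*(exp(-4*I*pi/7))*conj(exp(-4*I*pi/7)) + 1*(exp(6*I*pi/7))*conj(exp(6*I*pi/7)) + 1*(exp(2*I*pi/7))*conj(exp(2*I*pi/7)) + 1*(exp(-2*I*pi/7))*conj(exp(-2*I*pi/7)) + 1*(exp(-6*I*pi/7))*conj(exp(-6*I*pi/7)) + 1*(exp(4*I*pi/7))*conj(exp(4*I*pi/7))
  = (1) + (1) + (1) + (1) + (1) + (1) + (1)
  = 7.
(Exp terms are combined using exp(i*s)*conj(exp(i*t)) = exp(i*(s-t)), and sums of them are collapsed using the identity that for every m > 1 the m distinct m-th roots of unity sum to 0, e.g. 1 + exp(2*I*pi/3) + exp(-2*I*pi/3) = 0.)
Dividing by |G| = 7 gives 7/7 = 1, matching the row-orthogonality relation <chi_5, chi_5> = [chi_5 = chi_5].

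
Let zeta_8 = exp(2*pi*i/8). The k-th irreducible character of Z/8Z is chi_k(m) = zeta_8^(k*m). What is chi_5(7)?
chi_5(7) = zeta_8^35 = exp(3*I*pi/4)

Solution. chi_5(7) = zeta_8^(5*7) = zeta_8^35. Since zeta_8^8 = 1, this equals zeta_8^3 = exp(2*pi*i*3/8) = exp(3*I*pi/4).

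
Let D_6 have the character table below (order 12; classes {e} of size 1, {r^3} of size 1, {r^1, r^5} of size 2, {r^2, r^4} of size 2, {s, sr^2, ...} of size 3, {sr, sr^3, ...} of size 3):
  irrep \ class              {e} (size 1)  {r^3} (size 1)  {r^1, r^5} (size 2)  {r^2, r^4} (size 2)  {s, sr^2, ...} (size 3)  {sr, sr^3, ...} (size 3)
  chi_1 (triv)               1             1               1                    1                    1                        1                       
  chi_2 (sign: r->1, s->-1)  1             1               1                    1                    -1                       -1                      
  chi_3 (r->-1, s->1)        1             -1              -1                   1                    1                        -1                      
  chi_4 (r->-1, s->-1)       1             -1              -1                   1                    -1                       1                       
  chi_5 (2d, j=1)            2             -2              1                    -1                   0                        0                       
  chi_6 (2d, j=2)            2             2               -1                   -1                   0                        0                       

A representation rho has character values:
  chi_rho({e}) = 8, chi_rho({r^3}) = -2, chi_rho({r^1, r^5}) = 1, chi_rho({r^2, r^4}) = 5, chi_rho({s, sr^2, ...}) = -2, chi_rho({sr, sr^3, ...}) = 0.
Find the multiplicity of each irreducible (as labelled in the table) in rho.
Multiplicities: chi_1: 1, chi_2: 2, chi_3: 1, chi_4: 2, chi_5: 1, chi_6: 0.

Explanation: Use <chi_rho, chi> = (1/|G|) sum_C |C| * chi_rho(C) * conj(chi(C)) with |G| = 12 for each irreducible chi in the table:
  <chi_rho, chi_1> = (1/12)[1*(8)*conj(1) + 1*(-2)*conj(1) + 2*(1)*conj(1) + 2*(5)*conj(1) + 3*(-2)*conj(1) + 3*(0)*conj(1)]
      = (1/12)[(8) + (-2) + (2) + (10) + (-6) + (0)] = 12/12 = 1
  <chi_rho, chi_2> = (1/12)[1*(8)*conj(1) + 1*(-2)*conj(1) + 2*(1)*conj(1) + 2*(5)*conj(1) + 3*(-2)*conj(-1) + 3*(0)*conj(-1)]
      = (1/12)[(8) + (-2) + (2) + (10) + (6) + (0)] = 24/12 = 2
  <chi_rho, chi_3> = (1/12)[1*(8)*conj(1) + 1*(-2)*conj(-1) + 2*(1)*conj(-1) + 2*(5)*conj(1) + 3*(-2)*conj(1) + 3*(0)*conj(-1)]
      = (1/12)[(8) + (2) + (-2) + (10) + (-6) + (0)] = 12/12 = 1
  <chi_rho, chi_4> = (1/12)[1*(8)*conj(1) + 1*(-2)*conj(-1) + 2*(1)*conj(-1) + 2*(5)*conj(1) + 3*(-2)*conj(-1) + 3*(0)*conj(1)]
      = (1/12)[(8) + (2) + (-2) + (10) + (6) + (0)] = 24/12 = 2
  <chi_rho, chi_5> = (1/12)[1*(8)*conj(2) + 1*(-2)*conj(-2) + 2*(1)*conj(1) + 2*(5)*conj(-1) + 3*(-2)*conj(0) + 3*(0)*conj(0)]
      = (1/12)[(16) + (4) + (2) + (-10) + (0) + (0)] = 12/12 = 1
  <chi_rho, chi_6> = (1/12)[1*(8)*conj(2) + 1*(-2)*conj(2) + 2*(1)*conj(-1) + 2*(5)*conj(-1) + 3*(-2)*conj(0) + 3*(0)*conj(0)]
      = (1/12)[(16) + (-4) + (-2) + (-10) + (0) + (0)] = 0/12 = 0
Dimension check: dim(rho) = sum (mult * dim) = 1*1 + 2*1 + 1*1 + 2*1 + 1*2 + 0*2 = 8 = chi_rho(e) = 8.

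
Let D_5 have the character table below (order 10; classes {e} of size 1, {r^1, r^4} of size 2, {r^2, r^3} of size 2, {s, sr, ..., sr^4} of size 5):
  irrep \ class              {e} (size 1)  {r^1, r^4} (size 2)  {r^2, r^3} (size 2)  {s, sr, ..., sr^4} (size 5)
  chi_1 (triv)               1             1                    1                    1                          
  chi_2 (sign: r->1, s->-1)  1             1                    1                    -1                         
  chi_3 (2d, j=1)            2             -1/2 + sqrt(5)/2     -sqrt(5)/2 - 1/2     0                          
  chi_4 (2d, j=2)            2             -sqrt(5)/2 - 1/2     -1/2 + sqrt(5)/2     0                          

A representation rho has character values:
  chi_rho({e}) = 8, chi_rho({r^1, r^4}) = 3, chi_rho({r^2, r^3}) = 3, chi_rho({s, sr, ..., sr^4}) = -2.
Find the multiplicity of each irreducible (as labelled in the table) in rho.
Multiplicities: chi_1: 1, chi_2: 3, chi_3: 1, chi_4: 1.

Reasoning: Use <chi_rho, chi> = (1/|G|) sum_C |C| * chi_rho(C) * conj(chi(C)) with |G| = 10 for each irreducible chi in the table:
  <chi_rho, chi_1> = (1/10)[1*(8)*conj(1) + 2*(3)*conj(1) + 2*(3)*conj(1) + 5*(-2)*conj(1)]
      = (1/10)[(8) + (6) + (6) + (-10)] = 10/10 = 1
  <chi_rho, chi_2> = (1/10)[1*(8)*conj(1) + 2*(3)*conj(1) + 2*(3)*conj(1) + 5*(-2)*conj(-1)]
      = (1/10)[(8) + (6) + (6) + (10)] = 30/10 = 3
  <chi_rho, chi_3> = (1/10)[1*(8)*conj(2) + 2*(3)*conj(-1/2 + sqrt(5)/2) + 2*(3)*conj(-sqrt(5)/2 - 1/2) + 5*(-2)*conj(0)]
      = (1/10)[(16) + (-3 + 3*sqrt(5)) + (-3*sqrt(5) - 3) + (0)] = 10/10 = 1
  <chi_rho, chi_4> = (1/10)[1*(8)*conj(2) + 2*(3)*conj(-sqrt(5)/2 - 1/2) + 2*(3)*conj(-1/2 + sqrt(5)/2) + 5*(-2)*conj(0)]
      = (1/10)[(16) + (-3*sqrt(5) - 3) + (-3 + 3*sqrt(5)) + (0)] = 10/10 = 1
Dimension check: dim(rho) = sum (mult * dim) = 1*1 + 3*1 + 1*2 + 1*2 = 8 = chi_rho(e) = 8.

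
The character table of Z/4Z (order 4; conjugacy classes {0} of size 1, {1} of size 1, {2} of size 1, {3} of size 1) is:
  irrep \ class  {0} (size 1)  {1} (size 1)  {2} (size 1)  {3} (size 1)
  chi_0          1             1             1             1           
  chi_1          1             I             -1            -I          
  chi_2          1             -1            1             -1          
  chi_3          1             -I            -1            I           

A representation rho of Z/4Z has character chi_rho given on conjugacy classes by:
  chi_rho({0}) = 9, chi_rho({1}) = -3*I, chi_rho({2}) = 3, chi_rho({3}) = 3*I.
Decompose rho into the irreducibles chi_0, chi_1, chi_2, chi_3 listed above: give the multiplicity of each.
Multiplicities: chi_0: 3, chi_1: 0, chi_2: 3, chi_3: 3.

Working: Use <chi_rho, chi> = (1/|G|) sum_C |C| * chi_rho(C) * conj(chi(C)) with |G| = 4 for each irreducible chi in the table:
  <chi_rho, chi_0> = (1/4)[1*(9)*conj(1) + 1*(-3*I)*conj(1) + 1*(3)*conj(1) + 1*(3*I)*conj(1)]
      = (1/4)[(9) + (-3*I) + (3) + (3*I)] = 12/4 = 3
  <chi_rho, chi_1> = (1/4)[1*(9)*conj(1) + 1*(-3*I)*conj(I) + 1*(3)*conj(-1) + 1*(3*I)*conj(-I)]
      = (1/4)[(9) + (-3) + (-3) + (-3)] = 0/4 = 0
  <chi_rho, chi_2> = (1/4)[1*(9)*conj(1) + 1*(-3*I)*conj(-1) + 1*(3)*conj(1) + 1*(3*I)*conj(-1)]
      = (1/4)[(9) + (3*I) + (3) + (-3*I)] = 12/4 = 3
  <chi_rho, chi_3> = (1/4)[1*(9)*conj(1) + 1*(-3*I)*conj(-I) + 1*(3)*conj(-1) + 1*(3*I)*conj(I)]
      = (1/4)[(9) + (3) + (-3) + (3)] = 12/4 = 3
(Exp terms are combined using exp(i*s)*conj(exp(i*t)) = exp(i*(s-t)), and sums of them are collapsed using the identity that for every m > 1 the m distinct m-th roots of unity sum to 0, e.g. 1 + exp(2*I*pi/3) + exp(-2*I*pi/3) = 0.)
Dimension check: dim(rho) = sum (mult * dim) = 3*1 + 0*1 + 3*1 + 3*1 = 9 = chi_rho(e) = 9.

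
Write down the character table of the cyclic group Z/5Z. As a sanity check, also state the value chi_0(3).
Character table of Z/5Z (irreps indexed chi_0,...,chi_4 with chi_k(m) = zeta_5^(k*m), zeta_5 = exp(2*pi*i/5)):
  irrep \ class  {0} (size 1)  {1} (size 1)    {2} (size 1)    {3} (size 1)    {4} (size 1)  
  chi_0          1             1               1               1               1             
  chi_1          1             exp(2*I*pi/5)   exp(4*I*pi/5)   exp(-4*I*pi/5)  exp(-2*I*pi/5)
  chi_2          1             exp(4*I*pi/5)   exp(-2*I*pi/5)  exp(2*I*pi/5)   exp(-4*I*pi/5)
  chi_3          1             exp(-4*I*pi/5)  exp(2*I*pi/5)   exp(-2*I*pi/5)  exp(4*I*pi/5) 
  chi_4          1             exp(-2*I*pi/5)  exp(-4*I*pi/5)  exp(4*I*pi/5)   exp(2*I*pi/5) 

Spot check: chi_0(3) = zeta_5^(0*3) = zeta_5^0 = 1.

Derivation: Z/5Z is abelian, so all 5 irreducible complex representations are 1-dimensional. They are given by chi_k(m) = zeta_5^(k*m) for k = 0,...,4. Row orthogonality: sum_m chi_k(m) conj(chi_l(m)) = 5 * [k = l].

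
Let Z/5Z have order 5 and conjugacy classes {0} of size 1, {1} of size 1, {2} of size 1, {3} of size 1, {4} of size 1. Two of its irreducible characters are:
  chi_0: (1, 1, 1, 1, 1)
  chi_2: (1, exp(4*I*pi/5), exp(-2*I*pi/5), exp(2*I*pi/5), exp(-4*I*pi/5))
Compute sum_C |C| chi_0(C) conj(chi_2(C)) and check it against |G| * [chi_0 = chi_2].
Sum = 0; so <chi_0, chi_2> = 0 (distinct irreducibles are orthogonal).

Explanation: Compute term by term over conjugacy classes (|C| * chi_0(C) * conj(chi_2(C))):
  1*(1)*conj(1) + 1*(1)*conj(exp(4*I*pi/5)) + 1*(1)*conj(exp(-2*I*pi/5)) + 1*(1)*conj(exp(2*I*pi/5)) + 1*(1)*conj(exp(-4*I*pi/5))
  = (1) + (exp(-4*I*pi/5)) + (exp(2*I*pi/5)) + (exp(-2*I*pi/5)) + (exp(4*I*pi/5))
  = 0.
(Exp terms are combined using exp(i*s)*conj(exp(i*t)) = exp(i*(s-t)), and sums of them are collapsed using the identity that for every m > 1 the m distinct m-th roots of unity sum to 0, e.g. 1 + exp(2*I*pi/3) + exp(-2*I*pi/3) = 0.)
Dividing by |G| = 5 gives 0/5 = 0, matching the row-orthogonality relation <chi_0, chi_2> = [chi_0 = chi_2].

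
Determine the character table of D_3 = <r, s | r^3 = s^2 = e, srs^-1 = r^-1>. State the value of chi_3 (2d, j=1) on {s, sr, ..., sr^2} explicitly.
Conjugacy classes: {e} of size 1, {r^1, r^2} of size 2, {s, sr, ..., sr^2} of size 3.
Character table:
  irrep \ class              {e} (size 1)  {r^1, r^2} (size 2)  {s, sr, ..., sr^2} (size 3)
  chi_1 (triv)               1             1                    1                          
  chi_2 (sign: r->1, s->-1)  1             1                    -1                         
  chi_3 (2d, j=1)            2             -1                   0                          

Spot check: chi_3 (2d, j=1) on {s, sr, ..., sr^2} = 0.

Proof sketch: D_3 has order 2*3 = 6 with 3 conjugacy classes, hence 3 irreducibles. Sum of squared dims 1 + 1 + 4 = 6 = |G|. Linear characters come from the abelianisation; the 2-dimensional irreps have character r^k -> 2*cos(2*pi*j*k/3), reflections -> 0.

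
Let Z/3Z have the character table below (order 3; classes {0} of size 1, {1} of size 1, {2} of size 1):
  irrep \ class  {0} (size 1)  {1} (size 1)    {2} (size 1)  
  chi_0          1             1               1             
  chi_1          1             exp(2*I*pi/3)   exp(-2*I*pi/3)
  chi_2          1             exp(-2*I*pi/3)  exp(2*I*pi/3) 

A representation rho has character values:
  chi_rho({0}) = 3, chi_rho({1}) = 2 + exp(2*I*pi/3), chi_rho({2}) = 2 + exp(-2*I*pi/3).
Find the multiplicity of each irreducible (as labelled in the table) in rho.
Multiplicities: chi_0: 2, chi_1: 1, chi_2: 0.

Justification: Use <chi_rho, chi> = (1/|G|) sum_C |C| * chi_rho(C) * conj(chi(C)) with |G| = 3 for each irreducible chi in the table:
  <chi_rho, chi_0> = (1/3)[1*(3)*conj(1) + 1*(2 + exp(2*I*pi/3))*conj(1) + 1*(2 + exp(-2*I*pi/3))*conj(1)]
      = (1/3)[(3) + (2 + exp(2*I*pi/3)) + (2 + exp(-2*I*pi/3))] = 6/3 = 2
  <chi_rho, chi_1> = (1/3)[1*(3)*conj(1) + 1*(2 + exp(2*I*pi/3))*conj(exp(2*I*pi/3)) + 1*(2 + exp(-2*I*pi/3))*conj(exp(-2*I*pi/3))]
      = (1/3)[(3) + (1 + 2*exp(-2*I*pi/3)) + (1 + 2*exp(2*I*pi/3))] = 3/3 = 1
  <chi_rho, chi_2> = (1/3)[1*(3)*conj(1) + 1*(2 + exp(2*I*pi/3))*conj(exp(-2*I*pi/3)) + 1*(2 + exp(-2*I*pi/3))*conj(exp(2*I*pi/3))]
      = (1/3)[(3) + (exp(-2*I*pi/3) + 2*exp(2*I*pi/3)) + (2*exp(-2*I*pi/3) + exp(2*I*pi/3))] = 0/3 = 0
(Exp terms are combined using exp(i*s)*conj(exp(i*t)) = exp(i*(s-t)), and sums of them are collapsed using the identity that for every m > 1 the m distinct m-th roots of unity sum to 0, e.g. 1 + exp(2*I*pi/3) + exp(-2*I*pi/3) = 0.)
Dimension check: dim(rho) = sum (mult * dim) = 2*1 + 1*1 + 0*1 = 3 = chi_rho(e) = 3.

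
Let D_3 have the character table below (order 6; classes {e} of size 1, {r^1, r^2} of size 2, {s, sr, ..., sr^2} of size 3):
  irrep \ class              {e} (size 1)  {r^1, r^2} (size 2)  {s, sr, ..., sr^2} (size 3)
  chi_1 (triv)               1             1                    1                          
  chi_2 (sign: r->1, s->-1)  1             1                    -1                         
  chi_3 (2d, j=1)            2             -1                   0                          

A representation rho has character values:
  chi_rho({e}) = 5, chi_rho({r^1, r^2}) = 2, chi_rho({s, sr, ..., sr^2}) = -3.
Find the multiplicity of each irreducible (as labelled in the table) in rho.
Multiplicities: chi_1: 0, chi_2: 3, chi_3: 1.

Derivation: Use <chi_rho, chi> = (1/|G|) sum_C |C| * chi_rho(C) * conj(chi(C)) with |G| = 6 for each irreducible chi in the table:
  <chi_rho, chi_1> = (1/6)[1*(5)*conj(1) + 2*(2)*conj(1) + 3*(-3)*conj(1)]
      = (1/6)[(5) + (4) + (-9)] = 0/6 = 0
  <chi_rho, chi_2> = (1/6)[1*(5)*conj(1) + 2*(2)*conj(1) + 3*(-3)*conj(-1)]
      = (1/6)[(5) + (4) + (9)] = 18/6 = 3
  <chi_rho, chi_3> = (1/6)[1*(5)*conj(2) + 2*(2)*conj(-1) + 3*(-3)*conj(0)]
      = (1/6)[(10) + (-4) + (0)] = 6/6 = 1
Dimension check: dim(rho) = sum (mult * dim) = 0*1 + 3*1 + 1*2 = 5 = chi_rho(e) = 5.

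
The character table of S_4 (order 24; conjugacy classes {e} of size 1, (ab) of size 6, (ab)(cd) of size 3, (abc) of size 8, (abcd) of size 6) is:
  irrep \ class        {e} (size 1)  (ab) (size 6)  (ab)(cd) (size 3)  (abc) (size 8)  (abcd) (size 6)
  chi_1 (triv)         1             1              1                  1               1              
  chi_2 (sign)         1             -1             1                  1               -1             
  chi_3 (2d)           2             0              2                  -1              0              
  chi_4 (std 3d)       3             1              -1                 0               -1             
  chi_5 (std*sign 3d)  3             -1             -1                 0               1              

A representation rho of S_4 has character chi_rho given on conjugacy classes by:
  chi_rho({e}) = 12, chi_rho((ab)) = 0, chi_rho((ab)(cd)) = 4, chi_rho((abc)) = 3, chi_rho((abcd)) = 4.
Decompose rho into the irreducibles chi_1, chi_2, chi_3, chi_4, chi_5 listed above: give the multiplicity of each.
Multiplicities: chi_1: 3, chi_2: 1, chi_3: 1, chi_4: 0, chi_5: 2.

Derivation: Use <chi_rho, chi> = (1/|G|) sum_C |C| * chi_rho(C) * conj(chi(C)) with |G| = 24 for each irreducible chi in the table:
  <chi_rho, chi_1> = (1/24)[1*(12)*conj(1) + 6*(0)*conj(1) + 3*(4)*conj(1) + 8*(3)*conj(1) + 6*(4)*conj(1)]
      = (1/24)[(12) + (0) + (12) + (24) + (24)] = 72/24 = 3
  <chi_rho, chi_2> = (1/24)[1*(12)*conj(1) + 6*(0)*conj(-1) + 3*(4)*conj(1) + 8*(3)*conj(1) + 6*(4)*conj(-1)]
      = (1/24)[(12) + (0) + (12) + (24) + (-24)] = 24/24 = 1
  <chi_rho, chi_3> = (1/24)[1*(12)*conj(2) + 6*(0)*conj(0) + 3*(4)*conj(2) + 8*(3)*conj(-1) + 6*(4)*conj(0)]
      = (1/24)[(24) + (0) + (24) + (-24) + (0)] = 24/24 = 1
  <chi_rho, chi_4> = (1/24)[1*(12)*conj(3) + 6*(0)*conj(1) + 3*(4)*conj(-1) + 8*(3)*conj(0) + 6*(4)*conj(-1)]
      = (1/24)[(36) + (0) + (-12) + (0) + (-24)] = 0/24 = 0
  <chi_rho, chi_5> = (1/24)[1*(12)*conj(3) + 6*(0)*conj(-1) + 3*(4)*conj(-1) + 8*(3)*conj(0) + 6*(4)*conj(1)]
      = (1/24)[(36) + (0) + (-12) + (0) + (24)] = 48/24 = 2
Dimension check: dim(rho) = sum (mult * dim) = 3*1 + 1*1 + 1*2 + 0*3 + 2*3 = 12 = chi_rho(e) = 12.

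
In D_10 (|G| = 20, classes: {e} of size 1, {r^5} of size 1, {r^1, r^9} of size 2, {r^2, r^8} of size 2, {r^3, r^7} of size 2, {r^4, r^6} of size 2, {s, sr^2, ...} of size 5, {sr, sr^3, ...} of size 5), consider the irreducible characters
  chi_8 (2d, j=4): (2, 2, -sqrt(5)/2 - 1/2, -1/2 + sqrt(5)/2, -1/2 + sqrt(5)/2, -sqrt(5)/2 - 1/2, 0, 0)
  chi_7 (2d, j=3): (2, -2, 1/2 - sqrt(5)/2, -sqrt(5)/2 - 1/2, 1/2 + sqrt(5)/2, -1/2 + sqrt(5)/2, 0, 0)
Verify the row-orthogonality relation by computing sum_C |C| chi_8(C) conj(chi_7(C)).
Sum = 0; so <chi_8, chi_7> = 0 (distinct irreducibles are orthogonal).

Argument: Compute term by term over conjugacy classes (|C| * chi_8(C) * conj(chi_7(C))):
  1*(2)*conj(2) + 1*(2)*conj(-2) + 2*(-sqrt(5)/2 - 1/2)*conj(1/2 - sqrt(5)/2) + 2*(-1/2 + sqrt(5)/2)*conj(-sqrt(5)/2 - 1/2) + 2*(-1/2 + sqrt(5)/2)*conj(1/2 + sqrt(5)/2) + 2*(-sqrt(5)/2 - 1/2)*conj(-1/2 + sqrt(5)/2) + 5*(0)*conj(0) + 5*(0)*conj(0)
  = (4) + (-4) + (2) + (-2) + (2) + (-2) + (0) + (0)
  = 0.
Dividing by |G| = 20 gives 0/20 = 0, matching the row-orthogonality relation <chi_8, chi_7> = [chi_8 = chi_7].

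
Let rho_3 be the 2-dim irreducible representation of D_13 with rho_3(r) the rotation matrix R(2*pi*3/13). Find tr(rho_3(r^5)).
chi_{rho_3}(r^5) = 2*cos(2*pi*3*5/13) = 2*cos(30*pi/13)

Argument: rho_3(r^5) is rotation by angle 2*pi*3*5/13, whose trace is 2*cos(2*pi*3*5/13) = 2*cos(30*pi/13).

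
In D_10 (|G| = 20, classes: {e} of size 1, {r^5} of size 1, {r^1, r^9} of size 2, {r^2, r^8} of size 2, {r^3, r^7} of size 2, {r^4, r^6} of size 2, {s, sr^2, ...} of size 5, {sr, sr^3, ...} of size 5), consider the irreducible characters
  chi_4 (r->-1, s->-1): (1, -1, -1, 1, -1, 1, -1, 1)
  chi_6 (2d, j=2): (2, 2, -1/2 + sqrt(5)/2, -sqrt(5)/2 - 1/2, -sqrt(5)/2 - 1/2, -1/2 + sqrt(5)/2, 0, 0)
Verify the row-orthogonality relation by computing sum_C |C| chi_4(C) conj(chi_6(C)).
Sum = 0; so <chi_4, chi_6> = 0 (distinct irreducibles are orthogonal).

Compute term by term over conjugacy classes (|C| * chi_4(C) * conj(chi_6(C))):
  1*(1)*conj(2) + 1*(-1)*conj(2) + 2*(-1)*conj(-1/2 + sqrt(5)/2) + 2*(1)*conj(-sqrt(5)/2 - 1/2) + 2*(-1)*conj(-sqrt(5)/2 - 1/2) + 2*(1)*conj(-1/2 + sqrt(5)/2) + 5*(-1)*conj(0) + 5*(1)*conj(0)
  = (2) + (-2) + (1 - sqrt(5)) + (-sqrt(5) - 1) + (1 + sqrt(5)) + (-1 + sqrt(5)) + (0) + (0)
  = 0.
Dividing by |G| = 20 gives 0/20 = 0, matching the row-orthogonality relation <chi_4, chi_6> = [chi_4 = chi_6].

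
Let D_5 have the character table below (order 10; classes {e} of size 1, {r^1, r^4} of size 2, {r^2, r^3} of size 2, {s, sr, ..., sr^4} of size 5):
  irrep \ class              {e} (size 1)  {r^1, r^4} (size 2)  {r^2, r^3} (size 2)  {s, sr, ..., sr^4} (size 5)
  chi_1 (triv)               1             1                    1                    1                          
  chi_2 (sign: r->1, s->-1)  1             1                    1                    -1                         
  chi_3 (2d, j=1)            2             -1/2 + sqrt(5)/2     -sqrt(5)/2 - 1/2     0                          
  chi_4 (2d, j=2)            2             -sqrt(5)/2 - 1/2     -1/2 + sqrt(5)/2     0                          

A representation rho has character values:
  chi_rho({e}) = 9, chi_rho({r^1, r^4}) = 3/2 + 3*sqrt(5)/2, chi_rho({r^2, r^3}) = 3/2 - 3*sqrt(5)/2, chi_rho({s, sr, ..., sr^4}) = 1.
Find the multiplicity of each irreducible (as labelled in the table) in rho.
Multiplicities: chi_1: 2, chi_2: 1, chi_3: 3, chi_4: 0.

Details: Use <chi_rho, chi> = (1/|G|) sum_C |C| * chi_rho(C) * conj(chi(C)) with |G| = 10 for each irreducible chi in the table:
  <chi_rho, chi_1> = (1/10)[1*(9)*conj(1) + 2*(3/2 + 3*sqrt(5)/2)*conj(1) + 2*(3/2 - 3*sqrt(5)/2)*conj(1) + 5*(1)*conj(1)]
      = (1/10)[(9) + (3 + 3*sqrt(5)) + (3 - 3*sqrt(5)) + (5)] = 20/10 = 2
  <chi_rho, chi_2> = (1/10)[1*(9)*conj(1) + 2*(3/2 + 3*sqrt(5)/2)*conj(1) + 2*(3/2 - 3*sqrt(5)/2)*conj(1) + 5*(1)*conj(-1)]
      = (1/10)[(9) + (3 + 3*sqrt(5)) + (3 - 3*sqrt(5)) + (-5)] = 10/10 = 1
  <chi_rho, chi_3> = (1/10)[1*(9)*conj(2) + 2*(3/2 + 3*sqrt(5)/2)*conj(-1/2 + sqrt(5)/2) + 2*(3/2 - 3*sqrt(5)/2)*conj(-sqrt(5)/2 - 1/2) + 5*(1)*conj(0)]
      = (1/10)[(18) + (6) + (6) + (0)] = 30/10 = 3
  <chi_rho, chi_4> = (1/10)[1*(9)*conj(2) + 2*(3/2 + 3*sqrt(5)/2)*conj(-sqrt(5)/2 - 1/2) + 2*(3/2 - 3*sqrt(5)/2)*conj(-1/2 + sqrt(5)/2) + 5*(1)*conj(0)]
      = (1/10)[(18) + (-9 - 3*sqrt(5)) + (-9 + 3*sqrt(5)) + (0)] = 0/10 = 0
Dimension check: dim(rho) = sum (mult * dim) = 2*1 + 1*1 + 3*2 + 0*2 = 9 = chi_rho(e) = 9.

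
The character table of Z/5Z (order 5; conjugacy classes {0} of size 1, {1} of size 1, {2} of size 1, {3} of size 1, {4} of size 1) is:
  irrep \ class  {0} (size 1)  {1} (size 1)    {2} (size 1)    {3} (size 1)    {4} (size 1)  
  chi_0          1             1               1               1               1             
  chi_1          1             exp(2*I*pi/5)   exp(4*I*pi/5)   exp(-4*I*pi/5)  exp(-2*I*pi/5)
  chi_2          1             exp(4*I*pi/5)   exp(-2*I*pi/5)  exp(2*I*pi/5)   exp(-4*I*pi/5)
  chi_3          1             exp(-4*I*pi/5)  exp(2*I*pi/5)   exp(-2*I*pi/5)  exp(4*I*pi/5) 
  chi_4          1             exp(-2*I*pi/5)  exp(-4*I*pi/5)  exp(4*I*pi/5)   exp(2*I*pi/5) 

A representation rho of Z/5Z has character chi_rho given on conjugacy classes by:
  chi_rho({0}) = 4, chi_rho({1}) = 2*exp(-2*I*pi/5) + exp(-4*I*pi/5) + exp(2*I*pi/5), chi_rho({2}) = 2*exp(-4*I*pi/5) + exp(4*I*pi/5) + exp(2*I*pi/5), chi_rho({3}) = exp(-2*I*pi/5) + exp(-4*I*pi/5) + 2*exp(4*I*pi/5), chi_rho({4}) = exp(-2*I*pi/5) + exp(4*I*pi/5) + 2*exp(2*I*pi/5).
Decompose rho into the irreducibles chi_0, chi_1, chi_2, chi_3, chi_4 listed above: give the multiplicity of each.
Multiplicities: chi_0: 0, chi_1: 1, chi_2: 0, chi_3: 1, chi_4: 2.

Details: Use <chi_rho, chi> = (1/|G|) sum_C |C| * chi_rho(C) * conj(chi(C)) with |G| = 5 for each irreducible chi in the table:
  <chi_rho, chi_0> = (1/5)[1*(4)*conj(1) + 1*(2*exp(-2*I*pi/5) + exp(-4*I*pi/5) + exp(2*I*pi/5))*conj(1) + 1*(2*exp(-4*I*pi/5) + exp(4*I*pi/5) + exp(2*I*pi/5))*conj(1) + 1*(exp(-2*I*pi/5) + exp(-4*I*pi/5) + 2*exp(4*I*pi/5))*conj(1) + 1*(exp(-2*I*pi/5) + exp(4*I*pi/5) + 2*exp(2*I*pi/5))*conj(1)]
      = (1/5)[(4) + (2*exp(-2*I*pi/5) + exp(-4*I*pi/5) + exp(2*I*pi/5)) + (2*exp(-4*I*pi/5) + exp(4*I*pi/5) + exp(2*I*pi/5)) + (exp(-2*I*pi/5) + exp(-4*I*pi/5) + 2*exp(4*I*pi/5)) + (exp(-2*I*pi/5) + exp(4*I*pi/5) + 2*exp(2*I*pi/5))] = 0/5 = 0
  <chi_rho, chi_1> = (1/5)[1*(4)*conj(1) + 1*(2*exp(-2*I*pi/5) + exp(-4*I*pi/5) + exp(2*I*pi/5))*conj(exp(2*I*pi/5)) + 1*(2*exp(-4*I*pi/5) + exp(4*I*pi/5) + exp(2*I*pi/5))*conj(exp(4*I*pi/5)) + 1*(exp(-2*I*pi/5) + exp(-4*I*pi/5) + 2*exp(4*I*pi/5))*conj(exp(-4*I*pi/5)) + 1*(exp(-2*I*pi/5) + exp(4*I*pi/5) + 2*exp(2*I*pi/5))*conj(exp(-2*I*pi/5))]
      = (1/5)[(4) + (1 + 2*exp(-4*I*pi/5) + exp(4*I*pi/5)) + (1 + exp(-2*I*pi/5) + 2*exp(2*I*pi/5)) + (1 + 2*exp(-2*I*pi/5) + exp(2*I*pi/5)) + (1 + exp(-4*I*pi/5) + 2*exp(4*I*pi/5))] = 5/5 = 1
  <chi_rho, chi_2> = (1/5)[1*(4)*conj(1) + 1*(2*exp(-2*I*pi/5) + exp(-4*I*pi/5) + exp(2*I*pi/5))*conj(exp(4*I*pi/5)) + 1*(2*exp(-4*I*pi/5) + exp(4*I*pi/5) + exp(2*I*pi/5))*conj(exp(-2*I*pi/5)) + 1*(exp(-2*I*pi/5) + exp(-4*I*pi/5) + 2*exp(4*I*pi/5))*conj(exp(2*I*pi/5)) + 1*(exp(-2*I*pi/5) + exp(4*I*pi/5) + 2*exp(2*I*pi/5))*conj(exp(-4*I*pi/5))]
      = (1/5)[(4) + (exp(-2*I*pi/5) + exp(2*I*pi/5) + 2*exp(4*I*pi/5)) + (2*exp(-2*I*pi/5) + exp(-4*I*pi/5) + exp(4*I*pi/5)) + (exp(-4*I*pi/5) + exp(4*I*pi/5) + 2*exp(2*I*pi/5)) + (2*exp(-4*I*pi/5) + exp(-2*I*pi/5) + exp(2*I*pi/5))] = 0/5 = 0
  <chi_rho, chi_3> = (1/5)[1*(4)*conj(1) + 1*(2*exp(-2*I*pi/5) + exp(-4*I*pi/5) + exp(2*I*pi/5))*conj(exp(-4*I*pi/5)) + 1*(2*exp(-4*I*pi/5) + exp(4*I*pi/5) + exp(2*I*pi/5))*conj(exp(2*I*pi/5)) + 1*(exp(-2*I*pi/5) + exp(-4*I*pi/5) + 2*exp(4*I*pi/5))*conj(exp(-2*I*pi/5)) + 1*(exp(-2*I*pi/5) + exp(4*I*pi/5) + 2*exp(2*I*pi/5))*conj(exp(4*I*pi/5))]
      = (1/5)[(4) + (1 + exp(-4*I*pi/5) + 2*exp(2*I*pi/5)) + (1 + exp(2*I*pi/5) + 2*exp(4*I*pi/5)) + (1 + 2*exp(-4*I*pi/5) + exp(-2*I*pi/5)) + (1 + 2*exp(-2*I*pi/5) + exp(4*I*pi/5))] = 5/5 = 1
  <chi_rho, chi_4> = (1/5)[1*(4)*conj(1) + 1*(2*exp(-2*I*pi/5) + exp(-4*I*pi/5) + exp(2*I*pi/5))*conj(exp(-2*I*pi/5)) + 1*(2*exp(-4*I*pi/5) + exp(4*I*pi/5) + exp(2*I*pi/5))*conj(exp(-4*I*pi/5)) + 1*(exp(-2*I*pi/5) + exp(-4*I*pi/5) + 2*exp(4*I*pi/5))*conj(exp(4*I*pi/5)) + 1*(exp(-2*I*pi/5) + exp(4*I*pi/5) + 2*exp(2*I*pi/5))*conj(exp(2*I*pi/5))]
      = (1/5)[(4) + (2 + exp(-2*I*pi/5) + exp(4*I*pi/5)) + (2 + exp(-2*I*pi/5) + exp(-4*I*pi/5)) + (2 + exp(4*I*pi/5) + exp(2*I*pi/5)) + (2 + exp(-4*I*pi/5) + exp(2*I*pi/5))] = 10/5 = 2
(Exp terms are combined using exp(i*s)*conj(exp(i*t)) = exp(i*(s-t)), and sums of them are collapsed using the identity that for every m > 1 the m distinct m-th roots of unity sum to 0, e.g. 1 + exp(2*I*pi/3) + exp(-2*I*pi/3) = 0.)
Dimension check: dim(rho) = sum (mult * dim) = 0*1 + 1*1 + 0*1 + 1*1 + 2*1 = 4 = chi_rho(e) = 4.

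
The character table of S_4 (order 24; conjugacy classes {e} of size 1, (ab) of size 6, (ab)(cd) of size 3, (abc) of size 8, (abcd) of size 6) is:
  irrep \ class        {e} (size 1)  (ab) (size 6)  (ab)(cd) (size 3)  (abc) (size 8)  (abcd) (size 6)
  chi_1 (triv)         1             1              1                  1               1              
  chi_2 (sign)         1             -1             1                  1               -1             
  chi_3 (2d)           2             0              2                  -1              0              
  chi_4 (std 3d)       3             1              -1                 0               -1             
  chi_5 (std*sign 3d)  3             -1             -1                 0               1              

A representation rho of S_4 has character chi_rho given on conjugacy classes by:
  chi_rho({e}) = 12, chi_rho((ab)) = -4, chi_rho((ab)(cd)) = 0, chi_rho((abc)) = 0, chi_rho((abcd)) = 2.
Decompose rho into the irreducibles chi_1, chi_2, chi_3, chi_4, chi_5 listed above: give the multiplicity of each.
Multiplicities: chi_1: 0, chi_2: 1, chi_3: 1, chi_4: 0, chi_5: 3.

Justification: Use <chi_rho, chi> = (1/|G|) sum_C |C| * chi_rho(C) * conj(chi(C)) with |G| = 24 for each irreducible chi in the table:
  <chi_rho, chi_1> = (1/24)[1*(12)*conj(1) + 6*(-4)*conj(1) + 3*(0)*conj(1) + 8*(0)*conj(1) + 6*(2)*conj(1)]
      = (1/24)[(12) + (-24) + (0) + (0) + (12)] = 0/24 = 0
  <chi_rho, chi_2> = (1/24)[1*(12)*conj(1) + 6*(-4)*conj(-1) + 3*(0)*conj(1) + 8*(0)*conj(1) + 6*(2)*conj(-1)]
      = (1/24)[(12) + (24) + (0) + (0) + (-12)] = 24/24 = 1
  <chi_rho, chi_3> = (1/24)[1*(12)*conj(2) + 6*(-4)*conj(0) + 3*(0)*conj(2) + 8*(0)*conj(-1) + 6*(2)*conj(0)]
      = (1/24)[(24) + (0) + (0) + (0) + (0)] = 24/24 = 1
  <chi_rho, chi_4> = (1/24)[1*(12)*conj(3) + 6*(-4)*conj(1) + 3*(0)*conj(-1) + 8*(0)*conj(0) + 6*(2)*conj(-1)]
      = (1/24)[(36) + (-24) + (0) + (0) + (-12)] = 0/24 = 0
  <chi_rho, chi_5> = (1/24)[1*(12)*conj(3) + 6*(-4)*conj(-1) + 3*(0)*conj(-1) + 8*(0)*conj(0) + 6*(2)*conj(1)]
      = (1/24)[(36) + (24) + (0) + (0) + (12)] = 72/24 = 3
Dimension check: dim(rho) = sum (mult * dim) = 0*1 + 1*1 + 1*2 + 0*3 + 3*3 = 12 = chi_rho(e) = 12.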